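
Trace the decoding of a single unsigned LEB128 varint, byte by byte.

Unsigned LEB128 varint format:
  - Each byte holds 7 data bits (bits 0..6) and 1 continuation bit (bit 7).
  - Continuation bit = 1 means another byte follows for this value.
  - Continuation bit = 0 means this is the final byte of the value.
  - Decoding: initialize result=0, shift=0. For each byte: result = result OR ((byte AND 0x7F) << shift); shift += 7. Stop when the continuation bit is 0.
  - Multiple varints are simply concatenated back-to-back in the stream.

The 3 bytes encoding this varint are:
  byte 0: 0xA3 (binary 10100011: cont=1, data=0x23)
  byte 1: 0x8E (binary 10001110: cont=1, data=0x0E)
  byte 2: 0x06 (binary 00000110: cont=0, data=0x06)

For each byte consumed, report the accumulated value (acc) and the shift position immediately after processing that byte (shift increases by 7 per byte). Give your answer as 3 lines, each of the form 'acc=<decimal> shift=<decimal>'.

Answer: acc=35 shift=7
acc=1827 shift=14
acc=100131 shift=21

Derivation:
byte 0=0xA3: payload=0x23=35, contrib = 35<<0 = 35; acc -> 35, shift -> 7
byte 1=0x8E: payload=0x0E=14, contrib = 14<<7 = 1792; acc -> 1827, shift -> 14
byte 2=0x06: payload=0x06=6, contrib = 6<<14 = 98304; acc -> 100131, shift -> 21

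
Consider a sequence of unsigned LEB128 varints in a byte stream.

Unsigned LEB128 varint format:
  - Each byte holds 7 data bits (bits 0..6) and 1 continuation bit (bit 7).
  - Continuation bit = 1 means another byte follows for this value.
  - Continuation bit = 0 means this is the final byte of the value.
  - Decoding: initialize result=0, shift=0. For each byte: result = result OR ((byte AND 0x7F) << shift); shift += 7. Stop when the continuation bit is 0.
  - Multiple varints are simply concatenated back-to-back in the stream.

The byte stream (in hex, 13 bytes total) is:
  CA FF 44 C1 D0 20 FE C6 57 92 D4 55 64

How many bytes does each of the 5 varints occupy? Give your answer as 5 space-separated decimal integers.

Answer: 3 3 3 3 1

Derivation:
  byte[0]=0xCA cont=1 payload=0x4A=74: acc |= 74<<0 -> acc=74 shift=7
  byte[1]=0xFF cont=1 payload=0x7F=127: acc |= 127<<7 -> acc=16330 shift=14
  byte[2]=0x44 cont=0 payload=0x44=68: acc |= 68<<14 -> acc=1130442 shift=21 [end]
Varint 1: bytes[0:3] = CA FF 44 -> value 1130442 (3 byte(s))
  byte[3]=0xC1 cont=1 payload=0x41=65: acc |= 65<<0 -> acc=65 shift=7
  byte[4]=0xD0 cont=1 payload=0x50=80: acc |= 80<<7 -> acc=10305 shift=14
  byte[5]=0x20 cont=0 payload=0x20=32: acc |= 32<<14 -> acc=534593 shift=21 [end]
Varint 2: bytes[3:6] = C1 D0 20 -> value 534593 (3 byte(s))
  byte[6]=0xFE cont=1 payload=0x7E=126: acc |= 126<<0 -> acc=126 shift=7
  byte[7]=0xC6 cont=1 payload=0x46=70: acc |= 70<<7 -> acc=9086 shift=14
  byte[8]=0x57 cont=0 payload=0x57=87: acc |= 87<<14 -> acc=1434494 shift=21 [end]
Varint 3: bytes[6:9] = FE C6 57 -> value 1434494 (3 byte(s))
  byte[9]=0x92 cont=1 payload=0x12=18: acc |= 18<<0 -> acc=18 shift=7
  byte[10]=0xD4 cont=1 payload=0x54=84: acc |= 84<<7 -> acc=10770 shift=14
  byte[11]=0x55 cont=0 payload=0x55=85: acc |= 85<<14 -> acc=1403410 shift=21 [end]
Varint 4: bytes[9:12] = 92 D4 55 -> value 1403410 (3 byte(s))
  byte[12]=0x64 cont=0 payload=0x64=100: acc |= 100<<0 -> acc=100 shift=7 [end]
Varint 5: bytes[12:13] = 64 -> value 100 (1 byte(s))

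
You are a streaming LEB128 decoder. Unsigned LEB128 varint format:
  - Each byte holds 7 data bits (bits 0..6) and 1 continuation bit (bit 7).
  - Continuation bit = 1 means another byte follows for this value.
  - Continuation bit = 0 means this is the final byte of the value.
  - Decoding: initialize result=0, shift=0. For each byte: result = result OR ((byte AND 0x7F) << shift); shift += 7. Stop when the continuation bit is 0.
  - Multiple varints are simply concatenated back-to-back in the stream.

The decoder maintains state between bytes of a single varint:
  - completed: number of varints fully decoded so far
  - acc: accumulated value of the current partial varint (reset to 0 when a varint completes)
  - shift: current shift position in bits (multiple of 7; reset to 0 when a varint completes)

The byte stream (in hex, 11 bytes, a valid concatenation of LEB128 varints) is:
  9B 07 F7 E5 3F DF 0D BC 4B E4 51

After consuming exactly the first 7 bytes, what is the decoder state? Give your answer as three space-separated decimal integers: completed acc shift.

byte[0]=0x9B cont=1 payload=0x1B: acc |= 27<<0 -> completed=0 acc=27 shift=7
byte[1]=0x07 cont=0 payload=0x07: varint #1 complete (value=923); reset -> completed=1 acc=0 shift=0
byte[2]=0xF7 cont=1 payload=0x77: acc |= 119<<0 -> completed=1 acc=119 shift=7
byte[3]=0xE5 cont=1 payload=0x65: acc |= 101<<7 -> completed=1 acc=13047 shift=14
byte[4]=0x3F cont=0 payload=0x3F: varint #2 complete (value=1045239); reset -> completed=2 acc=0 shift=0
byte[5]=0xDF cont=1 payload=0x5F: acc |= 95<<0 -> completed=2 acc=95 shift=7
byte[6]=0x0D cont=0 payload=0x0D: varint #3 complete (value=1759); reset -> completed=3 acc=0 shift=0

Answer: 3 0 0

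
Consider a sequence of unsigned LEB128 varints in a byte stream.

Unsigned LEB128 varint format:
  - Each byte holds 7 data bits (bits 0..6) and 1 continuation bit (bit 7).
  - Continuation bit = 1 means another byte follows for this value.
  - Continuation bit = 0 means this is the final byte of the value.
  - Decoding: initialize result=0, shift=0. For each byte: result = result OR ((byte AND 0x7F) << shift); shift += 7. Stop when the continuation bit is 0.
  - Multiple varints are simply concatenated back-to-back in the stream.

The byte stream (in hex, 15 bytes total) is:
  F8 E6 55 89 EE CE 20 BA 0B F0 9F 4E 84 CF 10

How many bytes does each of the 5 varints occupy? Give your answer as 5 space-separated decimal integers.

Answer: 3 4 2 3 3

Derivation:
  byte[0]=0xF8 cont=1 payload=0x78=120: acc |= 120<<0 -> acc=120 shift=7
  byte[1]=0xE6 cont=1 payload=0x66=102: acc |= 102<<7 -> acc=13176 shift=14
  byte[2]=0x55 cont=0 payload=0x55=85: acc |= 85<<14 -> acc=1405816 shift=21 [end]
Varint 1: bytes[0:3] = F8 E6 55 -> value 1405816 (3 byte(s))
  byte[3]=0x89 cont=1 payload=0x09=9: acc |= 9<<0 -> acc=9 shift=7
  byte[4]=0xEE cont=1 payload=0x6E=110: acc |= 110<<7 -> acc=14089 shift=14
  byte[5]=0xCE cont=1 payload=0x4E=78: acc |= 78<<14 -> acc=1292041 shift=21
  byte[6]=0x20 cont=0 payload=0x20=32: acc |= 32<<21 -> acc=68400905 shift=28 [end]
Varint 2: bytes[3:7] = 89 EE CE 20 -> value 68400905 (4 byte(s))
  byte[7]=0xBA cont=1 payload=0x3A=58: acc |= 58<<0 -> acc=58 shift=7
  byte[8]=0x0B cont=0 payload=0x0B=11: acc |= 11<<7 -> acc=1466 shift=14 [end]
Varint 3: bytes[7:9] = BA 0B -> value 1466 (2 byte(s))
  byte[9]=0xF0 cont=1 payload=0x70=112: acc |= 112<<0 -> acc=112 shift=7
  byte[10]=0x9F cont=1 payload=0x1F=31: acc |= 31<<7 -> acc=4080 shift=14
  byte[11]=0x4E cont=0 payload=0x4E=78: acc |= 78<<14 -> acc=1282032 shift=21 [end]
Varint 4: bytes[9:12] = F0 9F 4E -> value 1282032 (3 byte(s))
  byte[12]=0x84 cont=1 payload=0x04=4: acc |= 4<<0 -> acc=4 shift=7
  byte[13]=0xCF cont=1 payload=0x4F=79: acc |= 79<<7 -> acc=10116 shift=14
  byte[14]=0x10 cont=0 payload=0x10=16: acc |= 16<<14 -> acc=272260 shift=21 [end]
Varint 5: bytes[12:15] = 84 CF 10 -> value 272260 (3 byte(s))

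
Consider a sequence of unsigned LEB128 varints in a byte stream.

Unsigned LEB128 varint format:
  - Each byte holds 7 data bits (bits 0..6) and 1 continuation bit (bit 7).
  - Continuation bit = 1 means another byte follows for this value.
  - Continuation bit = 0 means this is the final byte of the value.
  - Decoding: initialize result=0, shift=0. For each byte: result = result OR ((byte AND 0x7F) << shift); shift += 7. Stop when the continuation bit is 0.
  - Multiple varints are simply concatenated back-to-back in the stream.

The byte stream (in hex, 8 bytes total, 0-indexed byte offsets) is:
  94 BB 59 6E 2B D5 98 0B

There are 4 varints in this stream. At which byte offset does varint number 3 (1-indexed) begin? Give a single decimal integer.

  byte[0]=0x94 cont=1 payload=0x14=20: acc |= 20<<0 -> acc=20 shift=7
  byte[1]=0xBB cont=1 payload=0x3B=59: acc |= 59<<7 -> acc=7572 shift=14
  byte[2]=0x59 cont=0 payload=0x59=89: acc |= 89<<14 -> acc=1465748 shift=21 [end]
Varint 1: bytes[0:3] = 94 BB 59 -> value 1465748 (3 byte(s))
  byte[3]=0x6E cont=0 payload=0x6E=110: acc |= 110<<0 -> acc=110 shift=7 [end]
Varint 2: bytes[3:4] = 6E -> value 110 (1 byte(s))
  byte[4]=0x2B cont=0 payload=0x2B=43: acc |= 43<<0 -> acc=43 shift=7 [end]
Varint 3: bytes[4:5] = 2B -> value 43 (1 byte(s))
  byte[5]=0xD5 cont=1 payload=0x55=85: acc |= 85<<0 -> acc=85 shift=7
  byte[6]=0x98 cont=1 payload=0x18=24: acc |= 24<<7 -> acc=3157 shift=14
  byte[7]=0x0B cont=0 payload=0x0B=11: acc |= 11<<14 -> acc=183381 shift=21 [end]
Varint 4: bytes[5:8] = D5 98 0B -> value 183381 (3 byte(s))

Answer: 4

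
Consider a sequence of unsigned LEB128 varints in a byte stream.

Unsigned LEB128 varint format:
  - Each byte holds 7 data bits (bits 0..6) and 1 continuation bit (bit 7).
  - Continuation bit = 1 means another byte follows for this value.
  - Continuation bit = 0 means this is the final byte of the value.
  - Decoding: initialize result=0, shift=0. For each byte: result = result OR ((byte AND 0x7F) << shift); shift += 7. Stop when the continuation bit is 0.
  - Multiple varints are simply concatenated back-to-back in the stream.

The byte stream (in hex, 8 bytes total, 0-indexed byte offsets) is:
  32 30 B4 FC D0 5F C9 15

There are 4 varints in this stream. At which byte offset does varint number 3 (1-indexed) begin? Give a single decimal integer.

Answer: 2

Derivation:
  byte[0]=0x32 cont=0 payload=0x32=50: acc |= 50<<0 -> acc=50 shift=7 [end]
Varint 1: bytes[0:1] = 32 -> value 50 (1 byte(s))
  byte[1]=0x30 cont=0 payload=0x30=48: acc |= 48<<0 -> acc=48 shift=7 [end]
Varint 2: bytes[1:2] = 30 -> value 48 (1 byte(s))
  byte[2]=0xB4 cont=1 payload=0x34=52: acc |= 52<<0 -> acc=52 shift=7
  byte[3]=0xFC cont=1 payload=0x7C=124: acc |= 124<<7 -> acc=15924 shift=14
  byte[4]=0xD0 cont=1 payload=0x50=80: acc |= 80<<14 -> acc=1326644 shift=21
  byte[5]=0x5F cont=0 payload=0x5F=95: acc |= 95<<21 -> acc=200556084 shift=28 [end]
Varint 3: bytes[2:6] = B4 FC D0 5F -> value 200556084 (4 byte(s))
  byte[6]=0xC9 cont=1 payload=0x49=73: acc |= 73<<0 -> acc=73 shift=7
  byte[7]=0x15 cont=0 payload=0x15=21: acc |= 21<<7 -> acc=2761 shift=14 [end]
Varint 4: bytes[6:8] = C9 15 -> value 2761 (2 byte(s))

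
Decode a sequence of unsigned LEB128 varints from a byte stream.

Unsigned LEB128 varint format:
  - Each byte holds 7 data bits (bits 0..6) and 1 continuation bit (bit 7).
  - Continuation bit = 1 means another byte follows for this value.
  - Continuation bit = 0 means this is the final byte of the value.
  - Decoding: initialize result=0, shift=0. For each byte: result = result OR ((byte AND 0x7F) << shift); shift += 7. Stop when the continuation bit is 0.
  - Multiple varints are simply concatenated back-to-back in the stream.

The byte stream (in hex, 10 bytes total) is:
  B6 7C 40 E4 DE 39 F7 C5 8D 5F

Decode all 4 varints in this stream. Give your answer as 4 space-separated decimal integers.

  byte[0]=0xB6 cont=1 payload=0x36=54: acc |= 54<<0 -> acc=54 shift=7
  byte[1]=0x7C cont=0 payload=0x7C=124: acc |= 124<<7 -> acc=15926 shift=14 [end]
Varint 1: bytes[0:2] = B6 7C -> value 15926 (2 byte(s))
  byte[2]=0x40 cont=0 payload=0x40=64: acc |= 64<<0 -> acc=64 shift=7 [end]
Varint 2: bytes[2:3] = 40 -> value 64 (1 byte(s))
  byte[3]=0xE4 cont=1 payload=0x64=100: acc |= 100<<0 -> acc=100 shift=7
  byte[4]=0xDE cont=1 payload=0x5E=94: acc |= 94<<7 -> acc=12132 shift=14
  byte[5]=0x39 cont=0 payload=0x39=57: acc |= 57<<14 -> acc=946020 shift=21 [end]
Varint 3: bytes[3:6] = E4 DE 39 -> value 946020 (3 byte(s))
  byte[6]=0xF7 cont=1 payload=0x77=119: acc |= 119<<0 -> acc=119 shift=7
  byte[7]=0xC5 cont=1 payload=0x45=69: acc |= 69<<7 -> acc=8951 shift=14
  byte[8]=0x8D cont=1 payload=0x0D=13: acc |= 13<<14 -> acc=221943 shift=21
  byte[9]=0x5F cont=0 payload=0x5F=95: acc |= 95<<21 -> acc=199451383 shift=28 [end]
Varint 4: bytes[6:10] = F7 C5 8D 5F -> value 199451383 (4 byte(s))

Answer: 15926 64 946020 199451383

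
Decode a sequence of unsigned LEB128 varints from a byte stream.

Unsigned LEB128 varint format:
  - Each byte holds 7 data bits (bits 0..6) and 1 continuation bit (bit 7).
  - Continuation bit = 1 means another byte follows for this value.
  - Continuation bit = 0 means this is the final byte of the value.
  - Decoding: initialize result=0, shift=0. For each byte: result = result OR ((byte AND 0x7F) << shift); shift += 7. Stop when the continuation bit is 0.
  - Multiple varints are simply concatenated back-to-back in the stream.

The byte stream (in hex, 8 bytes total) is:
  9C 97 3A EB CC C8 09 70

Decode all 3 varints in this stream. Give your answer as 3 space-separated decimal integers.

  byte[0]=0x9C cont=1 payload=0x1C=28: acc |= 28<<0 -> acc=28 shift=7
  byte[1]=0x97 cont=1 payload=0x17=23: acc |= 23<<7 -> acc=2972 shift=14
  byte[2]=0x3A cont=0 payload=0x3A=58: acc |= 58<<14 -> acc=953244 shift=21 [end]
Varint 1: bytes[0:3] = 9C 97 3A -> value 953244 (3 byte(s))
  byte[3]=0xEB cont=1 payload=0x6B=107: acc |= 107<<0 -> acc=107 shift=7
  byte[4]=0xCC cont=1 payload=0x4C=76: acc |= 76<<7 -> acc=9835 shift=14
  byte[5]=0xC8 cont=1 payload=0x48=72: acc |= 72<<14 -> acc=1189483 shift=21
  byte[6]=0x09 cont=0 payload=0x09=9: acc |= 9<<21 -> acc=20063851 shift=28 [end]
Varint 2: bytes[3:7] = EB CC C8 09 -> value 20063851 (4 byte(s))
  byte[7]=0x70 cont=0 payload=0x70=112: acc |= 112<<0 -> acc=112 shift=7 [end]
Varint 3: bytes[7:8] = 70 -> value 112 (1 byte(s))

Answer: 953244 20063851 112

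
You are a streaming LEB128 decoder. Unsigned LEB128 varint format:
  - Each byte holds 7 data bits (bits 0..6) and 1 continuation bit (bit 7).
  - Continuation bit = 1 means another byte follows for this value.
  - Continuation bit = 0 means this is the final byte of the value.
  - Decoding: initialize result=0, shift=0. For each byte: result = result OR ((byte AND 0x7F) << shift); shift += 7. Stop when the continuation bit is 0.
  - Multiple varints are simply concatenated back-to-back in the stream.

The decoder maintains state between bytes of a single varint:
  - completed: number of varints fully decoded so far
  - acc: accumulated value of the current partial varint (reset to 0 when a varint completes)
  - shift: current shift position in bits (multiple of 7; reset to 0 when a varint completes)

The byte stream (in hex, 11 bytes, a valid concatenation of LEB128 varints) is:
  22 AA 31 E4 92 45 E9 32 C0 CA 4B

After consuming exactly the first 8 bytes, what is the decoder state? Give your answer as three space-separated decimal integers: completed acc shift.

byte[0]=0x22 cont=0 payload=0x22: varint #1 complete (value=34); reset -> completed=1 acc=0 shift=0
byte[1]=0xAA cont=1 payload=0x2A: acc |= 42<<0 -> completed=1 acc=42 shift=7
byte[2]=0x31 cont=0 payload=0x31: varint #2 complete (value=6314); reset -> completed=2 acc=0 shift=0
byte[3]=0xE4 cont=1 payload=0x64: acc |= 100<<0 -> completed=2 acc=100 shift=7
byte[4]=0x92 cont=1 payload=0x12: acc |= 18<<7 -> completed=2 acc=2404 shift=14
byte[5]=0x45 cont=0 payload=0x45: varint #3 complete (value=1132900); reset -> completed=3 acc=0 shift=0
byte[6]=0xE9 cont=1 payload=0x69: acc |= 105<<0 -> completed=3 acc=105 shift=7
byte[7]=0x32 cont=0 payload=0x32: varint #4 complete (value=6505); reset -> completed=4 acc=0 shift=0

Answer: 4 0 0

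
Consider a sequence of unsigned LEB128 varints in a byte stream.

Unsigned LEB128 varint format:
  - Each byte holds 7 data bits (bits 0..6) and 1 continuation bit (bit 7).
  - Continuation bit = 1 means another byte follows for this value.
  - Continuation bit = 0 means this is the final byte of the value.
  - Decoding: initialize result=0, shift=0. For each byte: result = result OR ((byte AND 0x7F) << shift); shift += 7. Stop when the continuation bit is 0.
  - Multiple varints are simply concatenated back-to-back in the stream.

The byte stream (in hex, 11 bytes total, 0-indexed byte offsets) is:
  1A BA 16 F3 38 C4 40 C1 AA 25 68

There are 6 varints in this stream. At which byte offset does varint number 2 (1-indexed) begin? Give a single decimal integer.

Answer: 1

Derivation:
  byte[0]=0x1A cont=0 payload=0x1A=26: acc |= 26<<0 -> acc=26 shift=7 [end]
Varint 1: bytes[0:1] = 1A -> value 26 (1 byte(s))
  byte[1]=0xBA cont=1 payload=0x3A=58: acc |= 58<<0 -> acc=58 shift=7
  byte[2]=0x16 cont=0 payload=0x16=22: acc |= 22<<7 -> acc=2874 shift=14 [end]
Varint 2: bytes[1:3] = BA 16 -> value 2874 (2 byte(s))
  byte[3]=0xF3 cont=1 payload=0x73=115: acc |= 115<<0 -> acc=115 shift=7
  byte[4]=0x38 cont=0 payload=0x38=56: acc |= 56<<7 -> acc=7283 shift=14 [end]
Varint 3: bytes[3:5] = F3 38 -> value 7283 (2 byte(s))
  byte[5]=0xC4 cont=1 payload=0x44=68: acc |= 68<<0 -> acc=68 shift=7
  byte[6]=0x40 cont=0 payload=0x40=64: acc |= 64<<7 -> acc=8260 shift=14 [end]
Varint 4: bytes[5:7] = C4 40 -> value 8260 (2 byte(s))
  byte[7]=0xC1 cont=1 payload=0x41=65: acc |= 65<<0 -> acc=65 shift=7
  byte[8]=0xAA cont=1 payload=0x2A=42: acc |= 42<<7 -> acc=5441 shift=14
  byte[9]=0x25 cont=0 payload=0x25=37: acc |= 37<<14 -> acc=611649 shift=21 [end]
Varint 5: bytes[7:10] = C1 AA 25 -> value 611649 (3 byte(s))
  byte[10]=0x68 cont=0 payload=0x68=104: acc |= 104<<0 -> acc=104 shift=7 [end]
Varint 6: bytes[10:11] = 68 -> value 104 (1 byte(s))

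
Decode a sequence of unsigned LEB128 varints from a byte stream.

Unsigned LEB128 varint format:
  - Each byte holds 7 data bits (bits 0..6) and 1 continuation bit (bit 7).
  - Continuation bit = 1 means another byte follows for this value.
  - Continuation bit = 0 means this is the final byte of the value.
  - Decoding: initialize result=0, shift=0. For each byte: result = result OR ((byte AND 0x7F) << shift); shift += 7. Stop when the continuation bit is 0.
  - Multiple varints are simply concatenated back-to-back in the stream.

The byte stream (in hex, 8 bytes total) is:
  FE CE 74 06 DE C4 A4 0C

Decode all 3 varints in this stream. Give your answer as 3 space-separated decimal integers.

  byte[0]=0xFE cont=1 payload=0x7E=126: acc |= 126<<0 -> acc=126 shift=7
  byte[1]=0xCE cont=1 payload=0x4E=78: acc |= 78<<7 -> acc=10110 shift=14
  byte[2]=0x74 cont=0 payload=0x74=116: acc |= 116<<14 -> acc=1910654 shift=21 [end]
Varint 1: bytes[0:3] = FE CE 74 -> value 1910654 (3 byte(s))
  byte[3]=0x06 cont=0 payload=0x06=6: acc |= 6<<0 -> acc=6 shift=7 [end]
Varint 2: bytes[3:4] = 06 -> value 6 (1 byte(s))
  byte[4]=0xDE cont=1 payload=0x5E=94: acc |= 94<<0 -> acc=94 shift=7
  byte[5]=0xC4 cont=1 payload=0x44=68: acc |= 68<<7 -> acc=8798 shift=14
  byte[6]=0xA4 cont=1 payload=0x24=36: acc |= 36<<14 -> acc=598622 shift=21
  byte[7]=0x0C cont=0 payload=0x0C=12: acc |= 12<<21 -> acc=25764446 shift=28 [end]
Varint 3: bytes[4:8] = DE C4 A4 0C -> value 25764446 (4 byte(s))

Answer: 1910654 6 25764446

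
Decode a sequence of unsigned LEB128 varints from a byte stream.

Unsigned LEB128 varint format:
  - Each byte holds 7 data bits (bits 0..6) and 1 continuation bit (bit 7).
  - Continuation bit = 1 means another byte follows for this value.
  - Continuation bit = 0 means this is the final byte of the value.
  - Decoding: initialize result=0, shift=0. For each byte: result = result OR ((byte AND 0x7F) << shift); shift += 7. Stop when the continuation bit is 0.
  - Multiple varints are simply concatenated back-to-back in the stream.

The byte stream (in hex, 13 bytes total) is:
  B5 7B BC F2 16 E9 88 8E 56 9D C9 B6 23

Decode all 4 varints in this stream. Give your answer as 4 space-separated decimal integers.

  byte[0]=0xB5 cont=1 payload=0x35=53: acc |= 53<<0 -> acc=53 shift=7
  byte[1]=0x7B cont=0 payload=0x7B=123: acc |= 123<<7 -> acc=15797 shift=14 [end]
Varint 1: bytes[0:2] = B5 7B -> value 15797 (2 byte(s))
  byte[2]=0xBC cont=1 payload=0x3C=60: acc |= 60<<0 -> acc=60 shift=7
  byte[3]=0xF2 cont=1 payload=0x72=114: acc |= 114<<7 -> acc=14652 shift=14
  byte[4]=0x16 cont=0 payload=0x16=22: acc |= 22<<14 -> acc=375100 shift=21 [end]
Varint 2: bytes[2:5] = BC F2 16 -> value 375100 (3 byte(s))
  byte[5]=0xE9 cont=1 payload=0x69=105: acc |= 105<<0 -> acc=105 shift=7
  byte[6]=0x88 cont=1 payload=0x08=8: acc |= 8<<7 -> acc=1129 shift=14
  byte[7]=0x8E cont=1 payload=0x0E=14: acc |= 14<<14 -> acc=230505 shift=21
  byte[8]=0x56 cont=0 payload=0x56=86: acc |= 86<<21 -> acc=180585577 shift=28 [end]
Varint 3: bytes[5:9] = E9 88 8E 56 -> value 180585577 (4 byte(s))
  byte[9]=0x9D cont=1 payload=0x1D=29: acc |= 29<<0 -> acc=29 shift=7
  byte[10]=0xC9 cont=1 payload=0x49=73: acc |= 73<<7 -> acc=9373 shift=14
  byte[11]=0xB6 cont=1 payload=0x36=54: acc |= 54<<14 -> acc=894109 shift=21
  byte[12]=0x23 cont=0 payload=0x23=35: acc |= 35<<21 -> acc=74294429 shift=28 [end]
Varint 4: bytes[9:13] = 9D C9 B6 23 -> value 74294429 (4 byte(s))

Answer: 15797 375100 180585577 74294429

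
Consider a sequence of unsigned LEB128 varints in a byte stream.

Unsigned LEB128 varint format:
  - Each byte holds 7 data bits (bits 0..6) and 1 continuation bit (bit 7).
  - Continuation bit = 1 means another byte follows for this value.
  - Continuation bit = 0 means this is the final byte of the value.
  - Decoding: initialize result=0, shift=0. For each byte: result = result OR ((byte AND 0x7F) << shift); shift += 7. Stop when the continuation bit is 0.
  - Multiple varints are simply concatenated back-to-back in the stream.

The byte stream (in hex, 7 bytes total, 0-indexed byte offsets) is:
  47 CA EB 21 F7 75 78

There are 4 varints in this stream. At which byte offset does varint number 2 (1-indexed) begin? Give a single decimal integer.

  byte[0]=0x47 cont=0 payload=0x47=71: acc |= 71<<0 -> acc=71 shift=7 [end]
Varint 1: bytes[0:1] = 47 -> value 71 (1 byte(s))
  byte[1]=0xCA cont=1 payload=0x4A=74: acc |= 74<<0 -> acc=74 shift=7
  byte[2]=0xEB cont=1 payload=0x6B=107: acc |= 107<<7 -> acc=13770 shift=14
  byte[3]=0x21 cont=0 payload=0x21=33: acc |= 33<<14 -> acc=554442 shift=21 [end]
Varint 2: bytes[1:4] = CA EB 21 -> value 554442 (3 byte(s))
  byte[4]=0xF7 cont=1 payload=0x77=119: acc |= 119<<0 -> acc=119 shift=7
  byte[5]=0x75 cont=0 payload=0x75=117: acc |= 117<<7 -> acc=15095 shift=14 [end]
Varint 3: bytes[4:6] = F7 75 -> value 15095 (2 byte(s))
  byte[6]=0x78 cont=0 payload=0x78=120: acc |= 120<<0 -> acc=120 shift=7 [end]
Varint 4: bytes[6:7] = 78 -> value 120 (1 byte(s))

Answer: 1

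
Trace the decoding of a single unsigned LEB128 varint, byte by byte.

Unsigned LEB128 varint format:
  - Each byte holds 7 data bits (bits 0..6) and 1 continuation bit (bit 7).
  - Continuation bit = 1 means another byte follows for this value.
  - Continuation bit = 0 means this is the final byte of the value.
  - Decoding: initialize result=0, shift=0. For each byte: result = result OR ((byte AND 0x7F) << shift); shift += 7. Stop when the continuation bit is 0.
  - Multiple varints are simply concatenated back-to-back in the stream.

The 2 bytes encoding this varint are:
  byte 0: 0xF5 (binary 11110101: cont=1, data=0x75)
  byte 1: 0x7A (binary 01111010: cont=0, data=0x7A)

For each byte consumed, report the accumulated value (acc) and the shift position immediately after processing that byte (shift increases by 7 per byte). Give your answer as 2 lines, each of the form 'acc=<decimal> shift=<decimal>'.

Answer: acc=117 shift=7
acc=15733 shift=14

Derivation:
byte 0=0xF5: payload=0x75=117, contrib = 117<<0 = 117; acc -> 117, shift -> 7
byte 1=0x7A: payload=0x7A=122, contrib = 122<<7 = 15616; acc -> 15733, shift -> 14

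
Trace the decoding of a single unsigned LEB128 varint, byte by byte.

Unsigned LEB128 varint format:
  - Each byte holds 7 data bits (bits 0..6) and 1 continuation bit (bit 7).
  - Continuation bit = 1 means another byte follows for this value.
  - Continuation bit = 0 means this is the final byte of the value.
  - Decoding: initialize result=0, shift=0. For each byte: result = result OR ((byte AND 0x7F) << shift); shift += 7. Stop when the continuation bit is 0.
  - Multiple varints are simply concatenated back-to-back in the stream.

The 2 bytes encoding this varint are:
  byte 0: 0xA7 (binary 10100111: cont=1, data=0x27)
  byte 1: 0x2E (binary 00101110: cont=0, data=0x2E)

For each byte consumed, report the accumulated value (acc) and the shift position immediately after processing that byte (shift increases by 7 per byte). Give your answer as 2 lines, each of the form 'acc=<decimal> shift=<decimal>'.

byte 0=0xA7: payload=0x27=39, contrib = 39<<0 = 39; acc -> 39, shift -> 7
byte 1=0x2E: payload=0x2E=46, contrib = 46<<7 = 5888; acc -> 5927, shift -> 14

Answer: acc=39 shift=7
acc=5927 shift=14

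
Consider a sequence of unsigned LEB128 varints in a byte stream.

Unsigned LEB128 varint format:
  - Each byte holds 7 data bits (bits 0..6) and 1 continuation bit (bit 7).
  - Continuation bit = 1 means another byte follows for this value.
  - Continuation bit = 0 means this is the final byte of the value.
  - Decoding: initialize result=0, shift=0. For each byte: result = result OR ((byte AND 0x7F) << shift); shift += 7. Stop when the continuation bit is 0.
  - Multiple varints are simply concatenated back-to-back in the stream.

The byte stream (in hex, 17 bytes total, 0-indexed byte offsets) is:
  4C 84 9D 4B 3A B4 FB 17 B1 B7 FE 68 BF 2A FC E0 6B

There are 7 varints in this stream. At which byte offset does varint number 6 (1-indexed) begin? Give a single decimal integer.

  byte[0]=0x4C cont=0 payload=0x4C=76: acc |= 76<<0 -> acc=76 shift=7 [end]
Varint 1: bytes[0:1] = 4C -> value 76 (1 byte(s))
  byte[1]=0x84 cont=1 payload=0x04=4: acc |= 4<<0 -> acc=4 shift=7
  byte[2]=0x9D cont=1 payload=0x1D=29: acc |= 29<<7 -> acc=3716 shift=14
  byte[3]=0x4B cont=0 payload=0x4B=75: acc |= 75<<14 -> acc=1232516 shift=21 [end]
Varint 2: bytes[1:4] = 84 9D 4B -> value 1232516 (3 byte(s))
  byte[4]=0x3A cont=0 payload=0x3A=58: acc |= 58<<0 -> acc=58 shift=7 [end]
Varint 3: bytes[4:5] = 3A -> value 58 (1 byte(s))
  byte[5]=0xB4 cont=1 payload=0x34=52: acc |= 52<<0 -> acc=52 shift=7
  byte[6]=0xFB cont=1 payload=0x7B=123: acc |= 123<<7 -> acc=15796 shift=14
  byte[7]=0x17 cont=0 payload=0x17=23: acc |= 23<<14 -> acc=392628 shift=21 [end]
Varint 4: bytes[5:8] = B4 FB 17 -> value 392628 (3 byte(s))
  byte[8]=0xB1 cont=1 payload=0x31=49: acc |= 49<<0 -> acc=49 shift=7
  byte[9]=0xB7 cont=1 payload=0x37=55: acc |= 55<<7 -> acc=7089 shift=14
  byte[10]=0xFE cont=1 payload=0x7E=126: acc |= 126<<14 -> acc=2071473 shift=21
  byte[11]=0x68 cont=0 payload=0x68=104: acc |= 104<<21 -> acc=220175281 shift=28 [end]
Varint 5: bytes[8:12] = B1 B7 FE 68 -> value 220175281 (4 byte(s))
  byte[12]=0xBF cont=1 payload=0x3F=63: acc |= 63<<0 -> acc=63 shift=7
  byte[13]=0x2A cont=0 payload=0x2A=42: acc |= 42<<7 -> acc=5439 shift=14 [end]
Varint 6: bytes[12:14] = BF 2A -> value 5439 (2 byte(s))
  byte[14]=0xFC cont=1 payload=0x7C=124: acc |= 124<<0 -> acc=124 shift=7
  byte[15]=0xE0 cont=1 payload=0x60=96: acc |= 96<<7 -> acc=12412 shift=14
  byte[16]=0x6B cont=0 payload=0x6B=107: acc |= 107<<14 -> acc=1765500 shift=21 [end]
Varint 7: bytes[14:17] = FC E0 6B -> value 1765500 (3 byte(s))

Answer: 12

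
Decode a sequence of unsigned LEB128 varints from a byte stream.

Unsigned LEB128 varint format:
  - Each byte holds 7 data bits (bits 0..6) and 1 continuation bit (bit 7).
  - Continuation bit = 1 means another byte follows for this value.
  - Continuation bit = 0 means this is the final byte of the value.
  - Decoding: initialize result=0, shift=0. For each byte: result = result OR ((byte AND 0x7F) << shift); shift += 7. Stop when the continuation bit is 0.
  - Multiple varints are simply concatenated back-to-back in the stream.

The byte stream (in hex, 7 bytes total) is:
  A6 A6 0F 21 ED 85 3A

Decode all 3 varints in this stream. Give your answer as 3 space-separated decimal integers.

Answer: 250662 33 951021

Derivation:
  byte[0]=0xA6 cont=1 payload=0x26=38: acc |= 38<<0 -> acc=38 shift=7
  byte[1]=0xA6 cont=1 payload=0x26=38: acc |= 38<<7 -> acc=4902 shift=14
  byte[2]=0x0F cont=0 payload=0x0F=15: acc |= 15<<14 -> acc=250662 shift=21 [end]
Varint 1: bytes[0:3] = A6 A6 0F -> value 250662 (3 byte(s))
  byte[3]=0x21 cont=0 payload=0x21=33: acc |= 33<<0 -> acc=33 shift=7 [end]
Varint 2: bytes[3:4] = 21 -> value 33 (1 byte(s))
  byte[4]=0xED cont=1 payload=0x6D=109: acc |= 109<<0 -> acc=109 shift=7
  byte[5]=0x85 cont=1 payload=0x05=5: acc |= 5<<7 -> acc=749 shift=14
  byte[6]=0x3A cont=0 payload=0x3A=58: acc |= 58<<14 -> acc=951021 shift=21 [end]
Varint 3: bytes[4:7] = ED 85 3A -> value 951021 (3 byte(s))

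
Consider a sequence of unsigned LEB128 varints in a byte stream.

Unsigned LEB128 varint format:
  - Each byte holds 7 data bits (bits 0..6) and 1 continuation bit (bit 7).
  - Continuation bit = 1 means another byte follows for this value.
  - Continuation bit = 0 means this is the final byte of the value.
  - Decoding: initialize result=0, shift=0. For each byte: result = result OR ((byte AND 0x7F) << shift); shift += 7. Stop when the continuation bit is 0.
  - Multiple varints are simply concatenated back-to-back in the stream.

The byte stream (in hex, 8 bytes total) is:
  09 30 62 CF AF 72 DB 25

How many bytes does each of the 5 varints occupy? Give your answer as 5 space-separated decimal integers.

Answer: 1 1 1 3 2

Derivation:
  byte[0]=0x09 cont=0 payload=0x09=9: acc |= 9<<0 -> acc=9 shift=7 [end]
Varint 1: bytes[0:1] = 09 -> value 9 (1 byte(s))
  byte[1]=0x30 cont=0 payload=0x30=48: acc |= 48<<0 -> acc=48 shift=7 [end]
Varint 2: bytes[1:2] = 30 -> value 48 (1 byte(s))
  byte[2]=0x62 cont=0 payload=0x62=98: acc |= 98<<0 -> acc=98 shift=7 [end]
Varint 3: bytes[2:3] = 62 -> value 98 (1 byte(s))
  byte[3]=0xCF cont=1 payload=0x4F=79: acc |= 79<<0 -> acc=79 shift=7
  byte[4]=0xAF cont=1 payload=0x2F=47: acc |= 47<<7 -> acc=6095 shift=14
  byte[5]=0x72 cont=0 payload=0x72=114: acc |= 114<<14 -> acc=1873871 shift=21 [end]
Varint 4: bytes[3:6] = CF AF 72 -> value 1873871 (3 byte(s))
  byte[6]=0xDB cont=1 payload=0x5B=91: acc |= 91<<0 -> acc=91 shift=7
  byte[7]=0x25 cont=0 payload=0x25=37: acc |= 37<<7 -> acc=4827 shift=14 [end]
Varint 5: bytes[6:8] = DB 25 -> value 4827 (2 byte(s))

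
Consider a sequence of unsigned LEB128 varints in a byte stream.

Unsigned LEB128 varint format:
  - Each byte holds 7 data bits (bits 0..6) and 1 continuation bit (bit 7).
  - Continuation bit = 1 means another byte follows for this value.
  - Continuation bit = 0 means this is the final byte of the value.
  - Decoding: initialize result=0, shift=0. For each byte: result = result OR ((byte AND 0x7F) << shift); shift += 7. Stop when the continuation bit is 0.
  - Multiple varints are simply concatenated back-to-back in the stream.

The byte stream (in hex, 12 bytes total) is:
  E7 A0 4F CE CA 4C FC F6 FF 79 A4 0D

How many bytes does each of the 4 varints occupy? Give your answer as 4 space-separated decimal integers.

Answer: 3 3 4 2

Derivation:
  byte[0]=0xE7 cont=1 payload=0x67=103: acc |= 103<<0 -> acc=103 shift=7
  byte[1]=0xA0 cont=1 payload=0x20=32: acc |= 32<<7 -> acc=4199 shift=14
  byte[2]=0x4F cont=0 payload=0x4F=79: acc |= 79<<14 -> acc=1298535 shift=21 [end]
Varint 1: bytes[0:3] = E7 A0 4F -> value 1298535 (3 byte(s))
  byte[3]=0xCE cont=1 payload=0x4E=78: acc |= 78<<0 -> acc=78 shift=7
  byte[4]=0xCA cont=1 payload=0x4A=74: acc |= 74<<7 -> acc=9550 shift=14
  byte[5]=0x4C cont=0 payload=0x4C=76: acc |= 76<<14 -> acc=1254734 shift=21 [end]
Varint 2: bytes[3:6] = CE CA 4C -> value 1254734 (3 byte(s))
  byte[6]=0xFC cont=1 payload=0x7C=124: acc |= 124<<0 -> acc=124 shift=7
  byte[7]=0xF6 cont=1 payload=0x76=118: acc |= 118<<7 -> acc=15228 shift=14
  byte[8]=0xFF cont=1 payload=0x7F=127: acc |= 127<<14 -> acc=2095996 shift=21
  byte[9]=0x79 cont=0 payload=0x79=121: acc |= 121<<21 -> acc=255851388 shift=28 [end]
Varint 3: bytes[6:10] = FC F6 FF 79 -> value 255851388 (4 byte(s))
  byte[10]=0xA4 cont=1 payload=0x24=36: acc |= 36<<0 -> acc=36 shift=7
  byte[11]=0x0D cont=0 payload=0x0D=13: acc |= 13<<7 -> acc=1700 shift=14 [end]
Varint 4: bytes[10:12] = A4 0D -> value 1700 (2 byte(s))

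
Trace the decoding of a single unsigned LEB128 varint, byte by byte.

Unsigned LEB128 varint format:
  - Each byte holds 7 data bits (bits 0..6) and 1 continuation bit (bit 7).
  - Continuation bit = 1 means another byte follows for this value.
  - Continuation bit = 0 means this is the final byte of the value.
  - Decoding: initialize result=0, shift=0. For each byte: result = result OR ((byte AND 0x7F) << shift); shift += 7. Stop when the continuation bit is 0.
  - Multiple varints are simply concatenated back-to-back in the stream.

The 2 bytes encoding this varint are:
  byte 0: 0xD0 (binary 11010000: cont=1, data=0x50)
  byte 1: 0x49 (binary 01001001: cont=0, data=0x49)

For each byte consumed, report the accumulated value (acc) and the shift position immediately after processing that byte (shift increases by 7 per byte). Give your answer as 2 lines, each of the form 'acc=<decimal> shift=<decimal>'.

byte 0=0xD0: payload=0x50=80, contrib = 80<<0 = 80; acc -> 80, shift -> 7
byte 1=0x49: payload=0x49=73, contrib = 73<<7 = 9344; acc -> 9424, shift -> 14

Answer: acc=80 shift=7
acc=9424 shift=14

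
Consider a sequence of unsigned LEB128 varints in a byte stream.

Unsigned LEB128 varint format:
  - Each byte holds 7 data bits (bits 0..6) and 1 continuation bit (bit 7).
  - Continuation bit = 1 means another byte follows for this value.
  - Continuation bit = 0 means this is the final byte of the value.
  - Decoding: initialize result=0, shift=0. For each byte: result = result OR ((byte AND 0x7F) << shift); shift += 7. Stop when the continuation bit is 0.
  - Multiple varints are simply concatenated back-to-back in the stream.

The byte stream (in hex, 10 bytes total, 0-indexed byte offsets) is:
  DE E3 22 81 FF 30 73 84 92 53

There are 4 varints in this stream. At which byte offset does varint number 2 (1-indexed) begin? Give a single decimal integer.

  byte[0]=0xDE cont=1 payload=0x5E=94: acc |= 94<<0 -> acc=94 shift=7
  byte[1]=0xE3 cont=1 payload=0x63=99: acc |= 99<<7 -> acc=12766 shift=14
  byte[2]=0x22 cont=0 payload=0x22=34: acc |= 34<<14 -> acc=569822 shift=21 [end]
Varint 1: bytes[0:3] = DE E3 22 -> value 569822 (3 byte(s))
  byte[3]=0x81 cont=1 payload=0x01=1: acc |= 1<<0 -> acc=1 shift=7
  byte[4]=0xFF cont=1 payload=0x7F=127: acc |= 127<<7 -> acc=16257 shift=14
  byte[5]=0x30 cont=0 payload=0x30=48: acc |= 48<<14 -> acc=802689 shift=21 [end]
Varint 2: bytes[3:6] = 81 FF 30 -> value 802689 (3 byte(s))
  byte[6]=0x73 cont=0 payload=0x73=115: acc |= 115<<0 -> acc=115 shift=7 [end]
Varint 3: bytes[6:7] = 73 -> value 115 (1 byte(s))
  byte[7]=0x84 cont=1 payload=0x04=4: acc |= 4<<0 -> acc=4 shift=7
  byte[8]=0x92 cont=1 payload=0x12=18: acc |= 18<<7 -> acc=2308 shift=14
  byte[9]=0x53 cont=0 payload=0x53=83: acc |= 83<<14 -> acc=1362180 shift=21 [end]
Varint 4: bytes[7:10] = 84 92 53 -> value 1362180 (3 byte(s))

Answer: 3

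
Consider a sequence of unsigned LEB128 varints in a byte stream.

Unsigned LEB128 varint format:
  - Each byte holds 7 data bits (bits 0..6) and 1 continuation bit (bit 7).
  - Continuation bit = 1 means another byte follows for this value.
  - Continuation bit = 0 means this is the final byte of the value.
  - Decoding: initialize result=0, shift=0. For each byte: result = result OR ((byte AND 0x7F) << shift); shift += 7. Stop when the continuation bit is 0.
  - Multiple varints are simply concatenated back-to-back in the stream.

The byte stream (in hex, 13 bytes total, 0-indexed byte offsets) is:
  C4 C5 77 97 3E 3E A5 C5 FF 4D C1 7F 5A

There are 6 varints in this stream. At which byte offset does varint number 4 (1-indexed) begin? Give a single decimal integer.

Answer: 6

Derivation:
  byte[0]=0xC4 cont=1 payload=0x44=68: acc |= 68<<0 -> acc=68 shift=7
  byte[1]=0xC5 cont=1 payload=0x45=69: acc |= 69<<7 -> acc=8900 shift=14
  byte[2]=0x77 cont=0 payload=0x77=119: acc |= 119<<14 -> acc=1958596 shift=21 [end]
Varint 1: bytes[0:3] = C4 C5 77 -> value 1958596 (3 byte(s))
  byte[3]=0x97 cont=1 payload=0x17=23: acc |= 23<<0 -> acc=23 shift=7
  byte[4]=0x3E cont=0 payload=0x3E=62: acc |= 62<<7 -> acc=7959 shift=14 [end]
Varint 2: bytes[3:5] = 97 3E -> value 7959 (2 byte(s))
  byte[5]=0x3E cont=0 payload=0x3E=62: acc |= 62<<0 -> acc=62 shift=7 [end]
Varint 3: bytes[5:6] = 3E -> value 62 (1 byte(s))
  byte[6]=0xA5 cont=1 payload=0x25=37: acc |= 37<<0 -> acc=37 shift=7
  byte[7]=0xC5 cont=1 payload=0x45=69: acc |= 69<<7 -> acc=8869 shift=14
  byte[8]=0xFF cont=1 payload=0x7F=127: acc |= 127<<14 -> acc=2089637 shift=21
  byte[9]=0x4D cont=0 payload=0x4D=77: acc |= 77<<21 -> acc=163570341 shift=28 [end]
Varint 4: bytes[6:10] = A5 C5 FF 4D -> value 163570341 (4 byte(s))
  byte[10]=0xC1 cont=1 payload=0x41=65: acc |= 65<<0 -> acc=65 shift=7
  byte[11]=0x7F cont=0 payload=0x7F=127: acc |= 127<<7 -> acc=16321 shift=14 [end]
Varint 5: bytes[10:12] = C1 7F -> value 16321 (2 byte(s))
  byte[12]=0x5A cont=0 payload=0x5A=90: acc |= 90<<0 -> acc=90 shift=7 [end]
Varint 6: bytes[12:13] = 5A -> value 90 (1 byte(s))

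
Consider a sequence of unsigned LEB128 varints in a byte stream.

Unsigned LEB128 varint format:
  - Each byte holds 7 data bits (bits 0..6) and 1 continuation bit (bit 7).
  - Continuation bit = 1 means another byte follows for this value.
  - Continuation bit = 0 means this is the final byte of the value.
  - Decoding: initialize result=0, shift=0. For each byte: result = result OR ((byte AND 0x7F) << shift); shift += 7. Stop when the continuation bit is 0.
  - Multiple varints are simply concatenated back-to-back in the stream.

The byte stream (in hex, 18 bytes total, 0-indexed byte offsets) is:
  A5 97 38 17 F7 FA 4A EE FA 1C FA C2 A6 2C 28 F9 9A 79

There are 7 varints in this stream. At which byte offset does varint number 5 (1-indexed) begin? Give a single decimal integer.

Answer: 10

Derivation:
  byte[0]=0xA5 cont=1 payload=0x25=37: acc |= 37<<0 -> acc=37 shift=7
  byte[1]=0x97 cont=1 payload=0x17=23: acc |= 23<<7 -> acc=2981 shift=14
  byte[2]=0x38 cont=0 payload=0x38=56: acc |= 56<<14 -> acc=920485 shift=21 [end]
Varint 1: bytes[0:3] = A5 97 38 -> value 920485 (3 byte(s))
  byte[3]=0x17 cont=0 payload=0x17=23: acc |= 23<<0 -> acc=23 shift=7 [end]
Varint 2: bytes[3:4] = 17 -> value 23 (1 byte(s))
  byte[4]=0xF7 cont=1 payload=0x77=119: acc |= 119<<0 -> acc=119 shift=7
  byte[5]=0xFA cont=1 payload=0x7A=122: acc |= 122<<7 -> acc=15735 shift=14
  byte[6]=0x4A cont=0 payload=0x4A=74: acc |= 74<<14 -> acc=1228151 shift=21 [end]
Varint 3: bytes[4:7] = F7 FA 4A -> value 1228151 (3 byte(s))
  byte[7]=0xEE cont=1 payload=0x6E=110: acc |= 110<<0 -> acc=110 shift=7
  byte[8]=0xFA cont=1 payload=0x7A=122: acc |= 122<<7 -> acc=15726 shift=14
  byte[9]=0x1C cont=0 payload=0x1C=28: acc |= 28<<14 -> acc=474478 shift=21 [end]
Varint 4: bytes[7:10] = EE FA 1C -> value 474478 (3 byte(s))
  byte[10]=0xFA cont=1 payload=0x7A=122: acc |= 122<<0 -> acc=122 shift=7
  byte[11]=0xC2 cont=1 payload=0x42=66: acc |= 66<<7 -> acc=8570 shift=14
  byte[12]=0xA6 cont=1 payload=0x26=38: acc |= 38<<14 -> acc=631162 shift=21
  byte[13]=0x2C cont=0 payload=0x2C=44: acc |= 44<<21 -> acc=92905850 shift=28 [end]
Varint 5: bytes[10:14] = FA C2 A6 2C -> value 92905850 (4 byte(s))
  byte[14]=0x28 cont=0 payload=0x28=40: acc |= 40<<0 -> acc=40 shift=7 [end]
Varint 6: bytes[14:15] = 28 -> value 40 (1 byte(s))
  byte[15]=0xF9 cont=1 payload=0x79=121: acc |= 121<<0 -> acc=121 shift=7
  byte[16]=0x9A cont=1 payload=0x1A=26: acc |= 26<<7 -> acc=3449 shift=14
  byte[17]=0x79 cont=0 payload=0x79=121: acc |= 121<<14 -> acc=1985913 shift=21 [end]
Varint 7: bytes[15:18] = F9 9A 79 -> value 1985913 (3 byte(s))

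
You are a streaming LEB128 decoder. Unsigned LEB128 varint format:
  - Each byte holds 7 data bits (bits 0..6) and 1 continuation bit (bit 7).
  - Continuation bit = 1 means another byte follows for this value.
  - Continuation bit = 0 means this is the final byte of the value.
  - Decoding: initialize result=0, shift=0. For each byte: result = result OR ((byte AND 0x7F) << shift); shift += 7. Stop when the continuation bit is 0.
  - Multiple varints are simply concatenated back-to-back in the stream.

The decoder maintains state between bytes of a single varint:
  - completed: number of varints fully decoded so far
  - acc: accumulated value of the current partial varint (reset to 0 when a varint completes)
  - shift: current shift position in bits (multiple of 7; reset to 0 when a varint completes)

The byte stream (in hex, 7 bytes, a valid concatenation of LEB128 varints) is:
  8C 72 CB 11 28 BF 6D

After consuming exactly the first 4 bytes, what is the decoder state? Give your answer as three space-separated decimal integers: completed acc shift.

Answer: 2 0 0

Derivation:
byte[0]=0x8C cont=1 payload=0x0C: acc |= 12<<0 -> completed=0 acc=12 shift=7
byte[1]=0x72 cont=0 payload=0x72: varint #1 complete (value=14604); reset -> completed=1 acc=0 shift=0
byte[2]=0xCB cont=1 payload=0x4B: acc |= 75<<0 -> completed=1 acc=75 shift=7
byte[3]=0x11 cont=0 payload=0x11: varint #2 complete (value=2251); reset -> completed=2 acc=0 shift=0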